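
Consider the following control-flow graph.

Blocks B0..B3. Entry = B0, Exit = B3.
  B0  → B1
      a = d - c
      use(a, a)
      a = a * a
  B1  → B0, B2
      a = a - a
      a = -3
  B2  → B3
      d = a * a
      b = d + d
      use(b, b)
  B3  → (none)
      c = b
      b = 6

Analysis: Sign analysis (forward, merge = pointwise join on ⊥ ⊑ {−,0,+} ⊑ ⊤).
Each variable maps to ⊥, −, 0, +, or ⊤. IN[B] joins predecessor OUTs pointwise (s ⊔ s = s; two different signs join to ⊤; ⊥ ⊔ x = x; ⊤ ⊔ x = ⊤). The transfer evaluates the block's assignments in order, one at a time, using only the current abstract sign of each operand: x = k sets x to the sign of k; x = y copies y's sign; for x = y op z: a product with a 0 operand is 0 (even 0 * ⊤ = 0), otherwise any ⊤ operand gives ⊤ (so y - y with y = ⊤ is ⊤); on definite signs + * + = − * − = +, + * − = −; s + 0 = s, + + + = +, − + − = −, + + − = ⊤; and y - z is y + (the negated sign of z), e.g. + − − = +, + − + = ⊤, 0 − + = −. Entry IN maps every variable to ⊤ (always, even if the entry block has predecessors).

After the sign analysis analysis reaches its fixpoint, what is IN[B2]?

Answer: {a: -, b: ⊤, c: ⊤, d: ⊤, e: ⊤, f: ⊤}

Working:
Per-block solution:
  B0:  IN=(all ⊤)  OUT=(all ⊤)
  B1:  IN=(all ⊤)  OUT={a:-; rest ⊤}
  B2:  IN={a:-; rest ⊤}  OUT={a:-, b:+, d:+; rest ⊤}
  B3:  IN={a:-, b:+, d:+; rest ⊤}  OUT={a:-, b:+, c:+, d:+; rest ⊤}

Merge at B2: IN[B2] = OUT[B1] = {a: -, b: ⊤, c: ⊤, d: ⊤, e: ⊤, f: ⊤}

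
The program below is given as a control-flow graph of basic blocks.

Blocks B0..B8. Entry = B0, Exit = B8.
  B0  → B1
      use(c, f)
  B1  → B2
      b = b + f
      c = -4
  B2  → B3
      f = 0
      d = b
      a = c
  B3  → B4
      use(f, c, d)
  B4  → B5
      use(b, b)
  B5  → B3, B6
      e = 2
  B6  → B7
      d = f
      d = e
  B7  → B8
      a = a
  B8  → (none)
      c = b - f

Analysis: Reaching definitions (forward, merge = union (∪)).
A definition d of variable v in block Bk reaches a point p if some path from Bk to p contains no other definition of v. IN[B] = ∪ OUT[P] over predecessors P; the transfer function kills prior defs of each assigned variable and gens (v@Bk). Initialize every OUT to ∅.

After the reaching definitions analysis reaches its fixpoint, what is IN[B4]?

Answer: {a@B2, b@B1, c@B1, d@B2, e@B5, f@B2}

Working:
Converged values:
  B0: | IN={} | OUT={}
  B1: | IN={} | OUT={b@B1, c@B1}
  B2: | IN={b@B1, c@B1} | OUT={a@B2, b@B1, c@B1, d@B2, f@B2}
  B3: | IN={a@B2, b@B1, c@B1, d@B2, e@B5, f@B2} | OUT={a@B2, b@B1, c@B1, d@B2, e@B5, f@B2}
  B4: | IN={a@B2, b@B1, c@B1, d@B2, e@B5, f@B2} | OUT={a@B2, b@B1, c@B1, d@B2, e@B5, f@B2}
  B5: | IN={a@B2, b@B1, c@B1, d@B2, e@B5, f@B2} | OUT={a@B2, b@B1, c@B1, d@B2, e@B5, f@B2}
  B6: | IN={a@B2, b@B1, c@B1, d@B2, e@B5, f@B2} | OUT={a@B2, b@B1, c@B1, d@B6, e@B5, f@B2}
  B7: | IN={a@B2, b@B1, c@B1, d@B6, e@B5, f@B2} | OUT={a@B7, b@B1, c@B1, d@B6, e@B5, f@B2}
  B8: | IN={a@B7, b@B1, c@B1, d@B6, e@B5, f@B2} | OUT={a@B7, b@B1, c@B8, d@B6, e@B5, f@B2}

Merge at B4: IN[B4] = OUT[B3] = {a@B2, b@B1, c@B1, d@B2, e@B5, f@B2}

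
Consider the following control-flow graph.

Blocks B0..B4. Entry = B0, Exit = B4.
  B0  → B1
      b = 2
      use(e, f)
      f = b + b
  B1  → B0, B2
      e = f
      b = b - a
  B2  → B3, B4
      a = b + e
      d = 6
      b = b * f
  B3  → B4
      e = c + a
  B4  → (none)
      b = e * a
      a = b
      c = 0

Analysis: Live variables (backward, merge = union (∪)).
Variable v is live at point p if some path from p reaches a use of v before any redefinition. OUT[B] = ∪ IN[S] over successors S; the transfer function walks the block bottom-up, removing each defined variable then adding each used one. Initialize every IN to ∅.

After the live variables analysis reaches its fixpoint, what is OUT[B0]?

Converged values:
  B0: | IN={a, c, e, f} | OUT={a, b, c, f}
  B1: | IN={a, b, c, f} | OUT={a, b, c, e, f}
  B2: | IN={b, c, e, f} | OUT={a, c, e}
  B3: | IN={a, c} | OUT={a, e}
  B4: | IN={a, e} | OUT={}

Merge at B0: OUT[B0] = IN[B1] = {a, b, c, f}

Answer: {a, b, c, f}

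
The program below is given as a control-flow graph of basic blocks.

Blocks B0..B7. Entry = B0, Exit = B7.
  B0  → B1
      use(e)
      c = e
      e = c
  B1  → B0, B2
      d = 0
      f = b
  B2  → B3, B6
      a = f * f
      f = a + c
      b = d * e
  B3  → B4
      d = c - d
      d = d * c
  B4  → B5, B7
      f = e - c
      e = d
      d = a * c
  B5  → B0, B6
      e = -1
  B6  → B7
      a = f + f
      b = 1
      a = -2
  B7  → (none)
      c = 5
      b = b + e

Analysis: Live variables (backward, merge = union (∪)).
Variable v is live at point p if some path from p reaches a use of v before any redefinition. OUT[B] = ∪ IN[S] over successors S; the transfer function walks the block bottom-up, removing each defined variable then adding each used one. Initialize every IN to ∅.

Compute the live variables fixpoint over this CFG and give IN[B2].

Answer: {c, d, e, f}

Trace:
Fixpoint table:
  B0:  IN={b, e}  OUT={b, c, e}
  B1:  IN={b, c, e}  OUT={b, c, d, e, f}
  B2:  IN={c, d, e, f}  OUT={a, b, c, d, e, f}
  B3:  IN={a, b, c, d, e}  OUT={a, b, c, d, e}
  B4:  IN={a, b, c, d, e}  OUT={b, e, f}
  B5:  IN={b, f}  OUT={b, e, f}
  B6:  IN={e, f}  OUT={b, e}
  B7:  IN={b, e}  OUT={}

Merge at B2: OUT[B2] = IN[B3] ⊔ IN[B6] = {a, b, c, d, e, f}
Applying B2's transfer function to that OUT value gives IN[B2] (row B2 above).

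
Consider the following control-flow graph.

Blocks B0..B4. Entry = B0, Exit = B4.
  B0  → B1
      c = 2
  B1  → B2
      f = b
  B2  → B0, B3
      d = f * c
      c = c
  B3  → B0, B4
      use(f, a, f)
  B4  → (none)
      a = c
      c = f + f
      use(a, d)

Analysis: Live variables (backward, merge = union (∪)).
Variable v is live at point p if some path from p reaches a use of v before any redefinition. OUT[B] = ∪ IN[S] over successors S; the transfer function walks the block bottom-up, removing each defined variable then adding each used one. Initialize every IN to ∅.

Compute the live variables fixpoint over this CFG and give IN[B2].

Answer: {a, b, c, f}

Working:
Fixpoint table:
  B0: | IN={a, b} | OUT={a, b, c}
  B1: | IN={a, b, c} | OUT={a, b, c, f}
  B2: | IN={a, b, c, f} | OUT={a, b, c, d, f}
  B3: | IN={a, b, c, d, f} | OUT={a, b, c, d, f}
  B4: | IN={c, d, f} | OUT={}

Merge at B2: OUT[B2] = IN[B0] ⊔ IN[B3] = {a, b, c, d, f}
Applying B2's transfer function to that OUT value gives IN[B2] (row B2 above).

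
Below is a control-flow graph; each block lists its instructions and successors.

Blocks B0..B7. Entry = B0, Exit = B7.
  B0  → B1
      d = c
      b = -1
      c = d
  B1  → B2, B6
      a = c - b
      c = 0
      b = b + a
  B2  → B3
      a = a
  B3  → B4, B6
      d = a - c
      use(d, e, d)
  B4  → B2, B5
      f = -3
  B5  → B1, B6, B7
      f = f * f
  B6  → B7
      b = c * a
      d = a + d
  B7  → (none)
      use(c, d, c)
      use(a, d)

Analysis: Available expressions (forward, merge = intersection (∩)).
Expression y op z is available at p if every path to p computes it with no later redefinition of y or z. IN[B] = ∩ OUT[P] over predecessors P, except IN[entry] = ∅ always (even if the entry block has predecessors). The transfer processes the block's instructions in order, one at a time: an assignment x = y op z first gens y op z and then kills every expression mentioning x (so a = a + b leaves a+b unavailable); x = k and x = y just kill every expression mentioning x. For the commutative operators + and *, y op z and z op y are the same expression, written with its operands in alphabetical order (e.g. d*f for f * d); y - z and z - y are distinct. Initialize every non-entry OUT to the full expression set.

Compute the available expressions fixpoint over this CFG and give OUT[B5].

Answer: {a-c}

Derivation:
Per-block solution:
  B0:  IN={}  OUT={}
  B1:  IN={}  OUT={}
  B2:  IN={}  OUT={}
  B3:  IN={}  OUT={a-c}
  B4:  IN={a-c}  OUT={a-c}
  B5:  IN={a-c}  OUT={a-c}
  B6:  IN={}  OUT={a*c}
  B7:  IN={}  OUT={}

Merge at B5: IN[B5] = OUT[B4] = {a-c}
Applying B5's transfer function to that IN value gives OUT[B5] (row B5 above).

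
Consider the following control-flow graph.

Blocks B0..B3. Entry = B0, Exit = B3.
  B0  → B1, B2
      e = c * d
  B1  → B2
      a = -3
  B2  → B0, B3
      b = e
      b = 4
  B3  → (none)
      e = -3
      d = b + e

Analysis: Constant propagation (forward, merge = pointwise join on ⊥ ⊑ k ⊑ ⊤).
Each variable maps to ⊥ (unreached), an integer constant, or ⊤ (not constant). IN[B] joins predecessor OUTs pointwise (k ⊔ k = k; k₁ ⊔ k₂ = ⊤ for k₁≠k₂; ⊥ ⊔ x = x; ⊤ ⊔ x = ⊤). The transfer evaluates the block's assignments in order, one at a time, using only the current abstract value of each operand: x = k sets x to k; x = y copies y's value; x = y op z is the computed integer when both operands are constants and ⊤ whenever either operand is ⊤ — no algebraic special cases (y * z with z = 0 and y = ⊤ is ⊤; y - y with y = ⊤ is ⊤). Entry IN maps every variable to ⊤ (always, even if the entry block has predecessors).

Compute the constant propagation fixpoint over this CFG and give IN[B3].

Answer: {a: ⊤, b: 4, c: ⊤, d: ⊤, e: ⊤, f: ⊤}

Derivation:
Converged values:
  B0:  IN=(all ⊤)  OUT=(all ⊤)
  B1:  IN=(all ⊤)  OUT={a:-3; rest ⊤}
  B2:  IN=(all ⊤)  OUT={b:4; rest ⊤}
  B3:  IN={b:4; rest ⊤}  OUT={b:4, d:1, e:-3; rest ⊤}

Merge at B3: IN[B3] = OUT[B2] = {a: ⊤, b: 4, c: ⊤, d: ⊤, e: ⊤, f: ⊤}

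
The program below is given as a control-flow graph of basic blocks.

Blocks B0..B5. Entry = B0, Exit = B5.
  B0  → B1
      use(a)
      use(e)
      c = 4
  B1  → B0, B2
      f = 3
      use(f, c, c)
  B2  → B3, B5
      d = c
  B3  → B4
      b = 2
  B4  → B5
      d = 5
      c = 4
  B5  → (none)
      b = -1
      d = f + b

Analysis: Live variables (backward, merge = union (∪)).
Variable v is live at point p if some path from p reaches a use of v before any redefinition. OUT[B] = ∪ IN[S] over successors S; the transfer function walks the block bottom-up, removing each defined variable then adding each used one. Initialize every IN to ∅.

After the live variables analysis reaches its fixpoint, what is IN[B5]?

Answer: {f}

Trace:
Converged values:
  B0:   IN={a, e}   OUT={a, c, e}
  B1:   IN={a, c, e}   OUT={a, c, e, f}
  B2:   IN={c, f}   OUT={f}
  B3:   IN={f}   OUT={f}
  B4:   IN={f}   OUT={f}
  B5:   IN={f}   OUT={}

B5 is the boundary node: OUT[B5] = {}
Applying B5's transfer function to that OUT value gives IN[B5] (row B5 above).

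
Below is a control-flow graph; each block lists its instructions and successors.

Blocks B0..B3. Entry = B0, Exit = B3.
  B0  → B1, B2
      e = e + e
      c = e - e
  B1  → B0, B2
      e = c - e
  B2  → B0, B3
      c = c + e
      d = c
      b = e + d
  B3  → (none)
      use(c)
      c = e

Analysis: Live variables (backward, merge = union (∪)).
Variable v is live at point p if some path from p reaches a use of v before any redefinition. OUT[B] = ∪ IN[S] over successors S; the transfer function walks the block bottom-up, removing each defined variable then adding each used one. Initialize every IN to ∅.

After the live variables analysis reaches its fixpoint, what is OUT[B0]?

Converged values:
  B0:  IN={e}  OUT={c, e}
  B1:  IN={c, e}  OUT={c, e}
  B2:  IN={c, e}  OUT={c, e}
  B3:  IN={c, e}  OUT={}

Merge at B0: OUT[B0] = IN[B1] ⊔ IN[B2] = {c, e}

Answer: {c, e}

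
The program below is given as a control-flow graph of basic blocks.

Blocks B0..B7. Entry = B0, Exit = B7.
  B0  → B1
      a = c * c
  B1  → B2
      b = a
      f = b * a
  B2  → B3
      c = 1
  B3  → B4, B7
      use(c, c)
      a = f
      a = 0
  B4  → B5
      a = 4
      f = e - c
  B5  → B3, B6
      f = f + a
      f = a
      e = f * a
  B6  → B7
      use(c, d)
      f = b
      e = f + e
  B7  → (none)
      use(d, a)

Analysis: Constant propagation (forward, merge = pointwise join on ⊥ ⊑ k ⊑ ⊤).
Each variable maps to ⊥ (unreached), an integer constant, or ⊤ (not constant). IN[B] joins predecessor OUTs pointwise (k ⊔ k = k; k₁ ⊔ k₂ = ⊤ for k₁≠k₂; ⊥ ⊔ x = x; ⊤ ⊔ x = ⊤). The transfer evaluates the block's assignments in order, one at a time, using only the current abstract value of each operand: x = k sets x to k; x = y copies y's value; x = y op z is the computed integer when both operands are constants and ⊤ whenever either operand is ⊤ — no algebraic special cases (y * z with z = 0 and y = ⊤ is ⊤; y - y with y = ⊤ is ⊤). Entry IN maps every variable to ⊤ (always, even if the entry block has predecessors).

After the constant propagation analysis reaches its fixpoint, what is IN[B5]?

Fixpoint table:
  B0:   IN=(all ⊤)   OUT=(all ⊤)
  B1:   IN=(all ⊤)   OUT=(all ⊤)
  B2:   IN=(all ⊤)   OUT={c:1; rest ⊤}
  B3:   IN={c:1; rest ⊤}   OUT={a:0, c:1; rest ⊤}
  B4:   IN={a:0, c:1; rest ⊤}   OUT={a:4, c:1; rest ⊤}
  B5:   IN={a:4, c:1; rest ⊤}   OUT={a:4, c:1, e:16, f:4; rest ⊤}
  B6:   IN={a:4, c:1, e:16, f:4; rest ⊤}   OUT={a:4, c:1; rest ⊤}
  B7:   IN={c:1; rest ⊤}   OUT={c:1; rest ⊤}

Merge at B5: IN[B5] = OUT[B4] = {a: 4, b: ⊤, c: 1, d: ⊤, e: ⊤, f: ⊤}

Answer: {a: 4, b: ⊤, c: 1, d: ⊤, e: ⊤, f: ⊤}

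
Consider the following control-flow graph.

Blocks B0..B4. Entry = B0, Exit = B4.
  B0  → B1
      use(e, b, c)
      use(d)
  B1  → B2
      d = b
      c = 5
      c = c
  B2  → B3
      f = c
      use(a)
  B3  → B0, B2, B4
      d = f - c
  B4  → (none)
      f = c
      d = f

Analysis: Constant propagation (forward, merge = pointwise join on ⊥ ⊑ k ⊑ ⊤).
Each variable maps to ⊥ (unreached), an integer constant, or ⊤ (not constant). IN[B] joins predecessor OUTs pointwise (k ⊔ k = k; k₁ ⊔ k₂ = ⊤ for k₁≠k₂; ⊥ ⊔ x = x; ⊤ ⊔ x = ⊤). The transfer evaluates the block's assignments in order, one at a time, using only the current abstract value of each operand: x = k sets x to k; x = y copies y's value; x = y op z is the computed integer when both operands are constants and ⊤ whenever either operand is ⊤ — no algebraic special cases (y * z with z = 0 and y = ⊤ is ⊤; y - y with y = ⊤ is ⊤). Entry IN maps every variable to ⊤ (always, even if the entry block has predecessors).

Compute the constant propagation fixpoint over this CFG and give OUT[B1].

Converged values:
  B0:   IN=(all ⊤)   OUT=(all ⊤)
  B1:   IN=(all ⊤)   OUT={c:5; rest ⊤}
  B2:   IN={c:5; rest ⊤}   OUT={c:5, f:5; rest ⊤}
  B3:   IN={c:5, f:5; rest ⊤}   OUT={c:5, d:0, f:5; rest ⊤}
  B4:   IN={c:5, d:0, f:5; rest ⊤}   OUT={c:5, d:5, f:5; rest ⊤}

Merge at B1: IN[B1] = OUT[B0] = {a: ⊤, b: ⊤, c: ⊤, d: ⊤, e: ⊤, f: ⊤}
Applying B1's transfer function to that IN value gives OUT[B1] (row B1 above).

Answer: {a: ⊤, b: ⊤, c: 5, d: ⊤, e: ⊤, f: ⊤}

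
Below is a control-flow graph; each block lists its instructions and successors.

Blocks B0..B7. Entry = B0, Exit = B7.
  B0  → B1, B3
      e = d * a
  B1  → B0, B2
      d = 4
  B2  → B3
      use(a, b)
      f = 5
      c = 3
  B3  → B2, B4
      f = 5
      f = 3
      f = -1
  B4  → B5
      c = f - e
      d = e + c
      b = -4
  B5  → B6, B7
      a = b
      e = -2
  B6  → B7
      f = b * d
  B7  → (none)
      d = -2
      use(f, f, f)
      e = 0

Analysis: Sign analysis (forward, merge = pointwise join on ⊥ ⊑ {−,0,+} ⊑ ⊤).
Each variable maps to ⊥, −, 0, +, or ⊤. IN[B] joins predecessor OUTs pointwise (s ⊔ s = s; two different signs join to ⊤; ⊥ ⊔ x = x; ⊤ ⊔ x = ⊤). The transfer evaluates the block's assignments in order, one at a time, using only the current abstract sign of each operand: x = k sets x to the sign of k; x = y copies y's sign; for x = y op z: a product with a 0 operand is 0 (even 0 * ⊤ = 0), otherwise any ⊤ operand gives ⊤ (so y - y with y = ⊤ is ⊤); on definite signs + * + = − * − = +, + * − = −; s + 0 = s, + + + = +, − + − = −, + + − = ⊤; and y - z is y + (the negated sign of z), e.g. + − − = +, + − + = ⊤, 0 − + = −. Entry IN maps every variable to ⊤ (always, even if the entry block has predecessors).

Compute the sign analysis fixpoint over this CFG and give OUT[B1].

Converged values:
  B0: | IN=(all ⊤) | OUT=(all ⊤)
  B1: | IN=(all ⊤) | OUT={d:+; rest ⊤}
  B2: | IN=(all ⊤) | OUT={c:+, f:+; rest ⊤}
  B3: | IN=(all ⊤) | OUT={f:-; rest ⊤}
  B4: | IN={f:-; rest ⊤} | OUT={b:-, f:-; rest ⊤}
  B5: | IN={b:-, f:-; rest ⊤} | OUT={a:-, b:-, e:-, f:-; rest ⊤}
  B6: | IN={a:-, b:-, e:-, f:-; rest ⊤} | OUT={a:-, b:-, e:-; rest ⊤}
  B7: | IN={a:-, b:-, e:-; rest ⊤} | OUT={a:-, b:-, d:-, e:0; rest ⊤}

Merge at B1: IN[B1] = OUT[B0] = {a: ⊤, b: ⊤, c: ⊤, d: ⊤, e: ⊤, f: ⊤}
Applying B1's transfer function to that IN value gives OUT[B1] (row B1 above).

Answer: {a: ⊤, b: ⊤, c: ⊤, d: +, e: ⊤, f: ⊤}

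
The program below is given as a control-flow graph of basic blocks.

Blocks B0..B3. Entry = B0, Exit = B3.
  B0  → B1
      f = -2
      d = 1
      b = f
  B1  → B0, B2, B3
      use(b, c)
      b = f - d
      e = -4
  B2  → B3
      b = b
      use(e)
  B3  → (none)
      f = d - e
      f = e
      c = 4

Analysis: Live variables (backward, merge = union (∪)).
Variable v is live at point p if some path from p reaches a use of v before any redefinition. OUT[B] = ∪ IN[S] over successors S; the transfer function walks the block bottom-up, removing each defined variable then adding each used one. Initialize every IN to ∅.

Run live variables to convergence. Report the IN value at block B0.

Answer: {c}

Derivation:
Per-block solution:
  B0: | IN={c} | OUT={b, c, d, f}
  B1: | IN={b, c, d, f} | OUT={b, c, d, e}
  B2: | IN={b, d, e} | OUT={d, e}
  B3: | IN={d, e} | OUT={}

Merge at B0: OUT[B0] = IN[B1] = {b, c, d, f}
Applying B0's transfer function to that OUT value gives IN[B0] (row B0 above).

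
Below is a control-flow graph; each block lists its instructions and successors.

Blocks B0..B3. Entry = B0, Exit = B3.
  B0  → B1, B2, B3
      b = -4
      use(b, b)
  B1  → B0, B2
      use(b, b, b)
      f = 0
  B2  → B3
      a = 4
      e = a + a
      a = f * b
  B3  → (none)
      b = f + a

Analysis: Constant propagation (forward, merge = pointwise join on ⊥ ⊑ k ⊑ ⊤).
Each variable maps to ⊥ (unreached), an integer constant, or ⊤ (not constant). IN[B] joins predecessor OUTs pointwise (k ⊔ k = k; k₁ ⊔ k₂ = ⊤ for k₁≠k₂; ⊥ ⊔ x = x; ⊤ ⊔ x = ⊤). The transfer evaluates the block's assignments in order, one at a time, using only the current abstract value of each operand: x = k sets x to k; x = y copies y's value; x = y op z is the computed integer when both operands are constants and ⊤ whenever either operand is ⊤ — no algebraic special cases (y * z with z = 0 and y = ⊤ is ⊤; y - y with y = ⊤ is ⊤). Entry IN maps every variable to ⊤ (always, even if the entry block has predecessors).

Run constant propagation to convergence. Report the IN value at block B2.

Fixpoint table:
  B0: | IN=(all ⊤) | OUT={b:-4; rest ⊤}
  B1: | IN={b:-4; rest ⊤} | OUT={b:-4, f:0; rest ⊤}
  B2: | IN={b:-4; rest ⊤} | OUT={b:-4, e:8; rest ⊤}
  B3: | IN={b:-4; rest ⊤} | OUT=(all ⊤)

Merge at B2: IN[B2] = OUT[B0] ⊔ OUT[B1] = {a: ⊤, b: -4, c: ⊤, d: ⊤, e: ⊤, f: ⊤}

Answer: {a: ⊤, b: -4, c: ⊤, d: ⊤, e: ⊤, f: ⊤}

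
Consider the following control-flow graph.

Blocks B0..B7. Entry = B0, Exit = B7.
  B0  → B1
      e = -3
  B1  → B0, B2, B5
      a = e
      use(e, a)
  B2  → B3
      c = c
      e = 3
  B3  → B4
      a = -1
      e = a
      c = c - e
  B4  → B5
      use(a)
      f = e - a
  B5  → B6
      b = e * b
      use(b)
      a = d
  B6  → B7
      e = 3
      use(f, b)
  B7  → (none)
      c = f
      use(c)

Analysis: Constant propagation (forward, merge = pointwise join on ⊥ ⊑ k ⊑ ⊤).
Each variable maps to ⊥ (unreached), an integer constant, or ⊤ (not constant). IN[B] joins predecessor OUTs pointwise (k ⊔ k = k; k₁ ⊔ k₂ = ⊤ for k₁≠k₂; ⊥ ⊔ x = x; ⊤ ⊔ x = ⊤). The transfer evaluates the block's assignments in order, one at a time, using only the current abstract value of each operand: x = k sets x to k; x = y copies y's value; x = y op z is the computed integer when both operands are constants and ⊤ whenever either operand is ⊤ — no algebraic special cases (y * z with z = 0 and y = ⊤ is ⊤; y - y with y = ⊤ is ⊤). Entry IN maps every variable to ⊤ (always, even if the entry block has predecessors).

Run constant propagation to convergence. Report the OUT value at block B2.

Answer: {a: -3, b: ⊤, c: ⊤, d: ⊤, e: 3, f: ⊤}

Working:
Converged values:
  B0:  IN=(all ⊤)  OUT={e:-3; rest ⊤}
  B1:  IN={e:-3; rest ⊤}  OUT={a:-3, e:-3; rest ⊤}
  B2:  IN={a:-3, e:-3; rest ⊤}  OUT={a:-3, e:3; rest ⊤}
  B3:  IN={a:-3, e:3; rest ⊤}  OUT={a:-1, e:-1; rest ⊤}
  B4:  IN={a:-1, e:-1; rest ⊤}  OUT={a:-1, e:-1, f:0; rest ⊤}
  B5:  IN=(all ⊤)  OUT=(all ⊤)
  B6:  IN=(all ⊤)  OUT={e:3; rest ⊤}
  B7:  IN={e:3; rest ⊤}  OUT={e:3; rest ⊤}

Merge at B2: IN[B2] = OUT[B1] = {a: -3, b: ⊤, c: ⊤, d: ⊤, e: -3, f: ⊤}
Applying B2's transfer function to that IN value gives OUT[B2] (row B2 above).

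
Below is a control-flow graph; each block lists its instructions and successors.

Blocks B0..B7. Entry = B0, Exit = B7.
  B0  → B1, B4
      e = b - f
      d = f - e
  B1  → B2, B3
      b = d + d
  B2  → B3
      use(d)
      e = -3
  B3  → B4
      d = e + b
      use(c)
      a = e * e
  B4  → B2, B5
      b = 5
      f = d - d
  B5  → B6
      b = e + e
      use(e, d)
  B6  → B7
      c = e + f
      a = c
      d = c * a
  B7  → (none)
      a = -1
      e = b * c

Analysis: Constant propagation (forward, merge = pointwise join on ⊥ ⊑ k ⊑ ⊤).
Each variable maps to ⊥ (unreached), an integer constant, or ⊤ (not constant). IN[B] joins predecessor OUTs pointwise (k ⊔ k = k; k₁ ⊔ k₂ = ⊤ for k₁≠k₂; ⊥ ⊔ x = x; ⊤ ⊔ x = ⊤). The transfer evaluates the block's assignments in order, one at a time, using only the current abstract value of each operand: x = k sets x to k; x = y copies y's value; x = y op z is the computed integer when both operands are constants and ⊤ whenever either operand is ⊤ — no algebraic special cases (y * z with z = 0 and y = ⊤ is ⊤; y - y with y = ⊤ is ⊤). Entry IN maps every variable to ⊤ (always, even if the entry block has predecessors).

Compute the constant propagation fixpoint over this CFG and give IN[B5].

Converged values:
  B0: | IN=(all ⊤) | OUT=(all ⊤)
  B1: | IN=(all ⊤) | OUT=(all ⊤)
  B2: | IN=(all ⊤) | OUT={e:-3; rest ⊤}
  B3: | IN=(all ⊤) | OUT=(all ⊤)
  B4: | IN=(all ⊤) | OUT={b:5; rest ⊤}
  B5: | IN={b:5; rest ⊤} | OUT=(all ⊤)
  B6: | IN=(all ⊤) | OUT=(all ⊤)
  B7: | IN=(all ⊤) | OUT={a:-1; rest ⊤}

Merge at B5: IN[B5] = OUT[B4] = {a: ⊤, b: 5, c: ⊤, d: ⊤, e: ⊤, f: ⊤}

Answer: {a: ⊤, b: 5, c: ⊤, d: ⊤, e: ⊤, f: ⊤}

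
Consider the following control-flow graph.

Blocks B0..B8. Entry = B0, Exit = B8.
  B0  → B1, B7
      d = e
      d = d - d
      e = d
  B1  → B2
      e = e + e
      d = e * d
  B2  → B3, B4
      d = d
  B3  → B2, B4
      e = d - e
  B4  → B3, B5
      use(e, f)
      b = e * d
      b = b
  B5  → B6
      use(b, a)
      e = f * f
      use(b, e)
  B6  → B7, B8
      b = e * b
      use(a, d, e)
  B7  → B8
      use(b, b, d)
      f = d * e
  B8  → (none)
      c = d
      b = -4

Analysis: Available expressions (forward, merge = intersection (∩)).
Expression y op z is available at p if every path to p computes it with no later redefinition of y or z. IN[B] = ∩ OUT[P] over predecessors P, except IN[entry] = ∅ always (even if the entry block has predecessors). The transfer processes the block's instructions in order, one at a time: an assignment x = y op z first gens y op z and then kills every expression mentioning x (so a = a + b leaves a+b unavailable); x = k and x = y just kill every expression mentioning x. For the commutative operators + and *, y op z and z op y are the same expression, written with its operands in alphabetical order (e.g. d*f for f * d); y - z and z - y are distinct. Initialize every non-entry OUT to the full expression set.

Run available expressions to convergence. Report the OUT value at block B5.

Answer: {f*f}

Derivation:
Fixpoint table:
  B0:  IN={}  OUT={}
  B1:  IN={}  OUT={}
  B2:  IN={}  OUT={}
  B3:  IN={}  OUT={}
  B4:  IN={}  OUT={d*e}
  B5:  IN={d*e}  OUT={f*f}
  B6:  IN={f*f}  OUT={f*f}
  B7:  IN={}  OUT={d*e}
  B8:  IN={}  OUT={}

Merge at B5: IN[B5] = OUT[B4] = {d*e}
Applying B5's transfer function to that IN value gives OUT[B5] (row B5 above).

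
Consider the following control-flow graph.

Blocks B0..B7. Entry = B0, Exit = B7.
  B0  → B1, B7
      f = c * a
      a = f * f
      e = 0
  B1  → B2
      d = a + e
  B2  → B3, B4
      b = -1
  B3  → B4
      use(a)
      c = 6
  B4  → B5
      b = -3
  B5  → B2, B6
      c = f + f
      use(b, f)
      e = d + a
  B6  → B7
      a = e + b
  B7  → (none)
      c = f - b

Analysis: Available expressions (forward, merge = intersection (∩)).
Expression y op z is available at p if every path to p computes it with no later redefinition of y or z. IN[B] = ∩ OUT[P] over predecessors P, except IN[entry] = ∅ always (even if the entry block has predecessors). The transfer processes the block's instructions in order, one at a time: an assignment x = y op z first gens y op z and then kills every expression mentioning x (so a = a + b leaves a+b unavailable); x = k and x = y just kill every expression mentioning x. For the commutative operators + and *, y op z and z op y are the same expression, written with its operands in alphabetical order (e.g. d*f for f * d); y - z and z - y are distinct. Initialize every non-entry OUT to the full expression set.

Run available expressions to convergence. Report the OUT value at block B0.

Per-block solution:
  B0:   IN={}   OUT={f*f}
  B1:   IN={f*f}   OUT={a+e, f*f}
  B2:   IN={f*f}   OUT={f*f}
  B3:   IN={f*f}   OUT={f*f}
  B4:   IN={f*f}   OUT={f*f}
  B5:   IN={f*f}   OUT={a+d, f*f, f+f}
  B6:   IN={a+d, f*f, f+f}   OUT={b+e, f*f, f+f}
  B7:   IN={f*f}   OUT={f*f, f-b}

B0 is the boundary node: IN[B0] = {}
Applying B0's transfer function to that IN value gives OUT[B0] (row B0 above).

Answer: {f*f}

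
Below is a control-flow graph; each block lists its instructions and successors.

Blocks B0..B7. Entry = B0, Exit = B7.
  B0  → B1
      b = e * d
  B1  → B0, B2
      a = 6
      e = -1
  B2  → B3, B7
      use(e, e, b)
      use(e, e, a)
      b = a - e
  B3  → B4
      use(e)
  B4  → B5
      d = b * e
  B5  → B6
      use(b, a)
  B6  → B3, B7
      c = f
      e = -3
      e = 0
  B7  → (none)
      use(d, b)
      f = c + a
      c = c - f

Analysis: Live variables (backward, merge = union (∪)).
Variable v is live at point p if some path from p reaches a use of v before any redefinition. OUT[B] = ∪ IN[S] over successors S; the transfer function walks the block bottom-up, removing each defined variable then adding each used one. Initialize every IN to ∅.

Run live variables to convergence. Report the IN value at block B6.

Answer: {a, b, d, f}

Trace:
Per-block solution:
  B0: | IN={c, d, e, f} | OUT={b, c, d, f}
  B1: | IN={b, c, d, f} | OUT={a, b, c, d, e, f}
  B2: | IN={a, b, c, d, e, f} | OUT={a, b, c, d, e, f}
  B3: | IN={a, b, e, f} | OUT={a, b, e, f}
  B4: | IN={a, b, e, f} | OUT={a, b, d, f}
  B5: | IN={a, b, d, f} | OUT={a, b, d, f}
  B6: | IN={a, b, d, f} | OUT={a, b, c, d, e, f}
  B7: | IN={a, b, c, d} | OUT={}

Merge at B6: OUT[B6] = IN[B3] ⊔ IN[B7] = {a, b, c, d, e, f}
Applying B6's transfer function to that OUT value gives IN[B6] (row B6 above).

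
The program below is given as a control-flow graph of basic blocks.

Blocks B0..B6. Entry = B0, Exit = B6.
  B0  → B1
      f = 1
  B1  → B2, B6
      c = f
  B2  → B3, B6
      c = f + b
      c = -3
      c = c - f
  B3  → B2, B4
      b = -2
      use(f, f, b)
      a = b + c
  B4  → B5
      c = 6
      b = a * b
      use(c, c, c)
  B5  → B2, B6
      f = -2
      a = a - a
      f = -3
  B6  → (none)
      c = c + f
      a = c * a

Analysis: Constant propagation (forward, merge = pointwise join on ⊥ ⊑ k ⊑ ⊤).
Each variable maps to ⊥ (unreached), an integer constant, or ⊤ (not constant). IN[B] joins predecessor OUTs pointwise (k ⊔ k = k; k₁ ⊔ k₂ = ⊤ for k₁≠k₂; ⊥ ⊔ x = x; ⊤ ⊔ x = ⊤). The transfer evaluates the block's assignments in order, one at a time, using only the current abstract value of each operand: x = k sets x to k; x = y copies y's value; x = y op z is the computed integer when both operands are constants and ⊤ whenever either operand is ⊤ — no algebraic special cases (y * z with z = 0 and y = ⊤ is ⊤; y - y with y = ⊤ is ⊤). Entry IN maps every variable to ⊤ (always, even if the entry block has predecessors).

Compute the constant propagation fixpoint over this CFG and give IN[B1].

Answer: {a: ⊤, b: ⊤, c: ⊤, d: ⊤, e: ⊤, f: 1}

Derivation:
Per-block solution:
  B0: | IN=(all ⊤) | OUT={f:1; rest ⊤}
  B1: | IN={f:1; rest ⊤} | OUT={c:1, f:1; rest ⊤}
  B2: | IN=(all ⊤) | OUT=(all ⊤)
  B3: | IN=(all ⊤) | OUT={b:-2; rest ⊤}
  B4: | IN={b:-2; rest ⊤} | OUT={c:6; rest ⊤}
  B5: | IN={c:6; rest ⊤} | OUT={c:6, f:-3; rest ⊤}
  B6: | IN=(all ⊤) | OUT=(all ⊤)

Merge at B1: IN[B1] = OUT[B0] = {a: ⊤, b: ⊤, c: ⊤, d: ⊤, e: ⊤, f: 1}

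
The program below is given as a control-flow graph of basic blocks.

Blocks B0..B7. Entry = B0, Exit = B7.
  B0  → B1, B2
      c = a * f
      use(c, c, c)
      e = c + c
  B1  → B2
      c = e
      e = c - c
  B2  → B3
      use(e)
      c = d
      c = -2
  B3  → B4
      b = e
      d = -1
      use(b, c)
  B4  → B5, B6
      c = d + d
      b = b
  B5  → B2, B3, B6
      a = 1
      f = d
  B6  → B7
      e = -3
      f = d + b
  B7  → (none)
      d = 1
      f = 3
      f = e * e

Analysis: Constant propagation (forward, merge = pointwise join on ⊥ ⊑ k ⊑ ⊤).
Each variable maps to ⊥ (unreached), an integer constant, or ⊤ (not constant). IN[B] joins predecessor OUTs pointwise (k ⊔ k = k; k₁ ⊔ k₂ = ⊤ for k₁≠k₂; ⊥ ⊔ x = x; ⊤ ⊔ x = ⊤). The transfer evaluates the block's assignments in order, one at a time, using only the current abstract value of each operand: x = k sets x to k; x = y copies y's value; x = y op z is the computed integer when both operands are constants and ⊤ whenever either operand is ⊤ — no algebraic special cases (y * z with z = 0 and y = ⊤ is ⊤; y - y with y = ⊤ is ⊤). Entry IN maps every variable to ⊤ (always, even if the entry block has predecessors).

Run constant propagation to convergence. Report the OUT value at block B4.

Answer: {a: ⊤, b: ⊤, c: -2, d: -1, e: ⊤, f: ⊤}

Derivation:
Fixpoint table:
  B0:  IN=(all ⊤)  OUT=(all ⊤)
  B1:  IN=(all ⊤)  OUT=(all ⊤)
  B2:  IN=(all ⊤)  OUT={c:-2; rest ⊤}
  B3:  IN={c:-2; rest ⊤}  OUT={c:-2, d:-1; rest ⊤}
  B4:  IN={c:-2, d:-1; rest ⊤}  OUT={c:-2, d:-1; rest ⊤}
  B5:  IN={c:-2, d:-1; rest ⊤}  OUT={a:1, c:-2, d:-1, f:-1; rest ⊤}
  B6:  IN={c:-2, d:-1; rest ⊤}  OUT={c:-2, d:-1, e:-3; rest ⊤}
  B7:  IN={c:-2, d:-1, e:-3; rest ⊤}  OUT={c:-2, d:1, e:-3, f:9; rest ⊤}

Merge at B4: IN[B4] = OUT[B3] = {a: ⊤, b: ⊤, c: -2, d: -1, e: ⊤, f: ⊤}
Applying B4's transfer function to that IN value gives OUT[B4] (row B4 above).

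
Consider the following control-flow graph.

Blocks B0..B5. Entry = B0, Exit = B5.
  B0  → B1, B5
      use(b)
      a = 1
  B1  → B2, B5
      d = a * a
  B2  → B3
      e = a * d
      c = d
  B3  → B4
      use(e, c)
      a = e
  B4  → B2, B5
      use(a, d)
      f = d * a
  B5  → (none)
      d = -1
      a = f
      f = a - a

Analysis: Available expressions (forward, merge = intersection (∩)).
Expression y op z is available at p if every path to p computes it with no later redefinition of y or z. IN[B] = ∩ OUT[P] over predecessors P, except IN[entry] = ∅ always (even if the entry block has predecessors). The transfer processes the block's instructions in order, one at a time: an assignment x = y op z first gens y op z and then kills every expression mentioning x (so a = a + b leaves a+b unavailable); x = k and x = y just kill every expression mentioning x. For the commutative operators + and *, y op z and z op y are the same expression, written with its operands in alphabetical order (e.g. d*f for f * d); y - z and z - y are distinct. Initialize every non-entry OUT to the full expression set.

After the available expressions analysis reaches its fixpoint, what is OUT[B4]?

Converged values:
  B0:  IN={}  OUT={}
  B1:  IN={}  OUT={a*a}
  B2:  IN={}  OUT={a*d}
  B3:  IN={a*d}  OUT={}
  B4:  IN={}  OUT={a*d}
  B5:  IN={}  OUT={a-a}

Merge at B4: IN[B4] = OUT[B3] = {}
Applying B4's transfer function to that IN value gives OUT[B4] (row B4 above).

Answer: {a*d}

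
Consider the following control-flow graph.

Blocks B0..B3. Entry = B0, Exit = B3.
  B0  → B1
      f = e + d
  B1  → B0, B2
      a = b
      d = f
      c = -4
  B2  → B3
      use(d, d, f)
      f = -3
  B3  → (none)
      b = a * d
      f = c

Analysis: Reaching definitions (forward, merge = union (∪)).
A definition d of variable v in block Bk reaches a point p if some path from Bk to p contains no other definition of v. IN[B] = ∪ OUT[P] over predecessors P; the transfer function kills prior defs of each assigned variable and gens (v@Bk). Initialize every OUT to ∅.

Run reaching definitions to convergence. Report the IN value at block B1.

Answer: {a@B1, c@B1, d@B1, f@B0}

Trace:
Per-block solution:
  B0:  IN={a@B1, c@B1, d@B1, f@B0}  OUT={a@B1, c@B1, d@B1, f@B0}
  B1:  IN={a@B1, c@B1, d@B1, f@B0}  OUT={a@B1, c@B1, d@B1, f@B0}
  B2:  IN={a@B1, c@B1, d@B1, f@B0}  OUT={a@B1, c@B1, d@B1, f@B2}
  B3:  IN={a@B1, c@B1, d@B1, f@B2}  OUT={a@B1, b@B3, c@B1, d@B1, f@B3}

Merge at B1: IN[B1] = OUT[B0] = {a@B1, c@B1, d@B1, f@B0}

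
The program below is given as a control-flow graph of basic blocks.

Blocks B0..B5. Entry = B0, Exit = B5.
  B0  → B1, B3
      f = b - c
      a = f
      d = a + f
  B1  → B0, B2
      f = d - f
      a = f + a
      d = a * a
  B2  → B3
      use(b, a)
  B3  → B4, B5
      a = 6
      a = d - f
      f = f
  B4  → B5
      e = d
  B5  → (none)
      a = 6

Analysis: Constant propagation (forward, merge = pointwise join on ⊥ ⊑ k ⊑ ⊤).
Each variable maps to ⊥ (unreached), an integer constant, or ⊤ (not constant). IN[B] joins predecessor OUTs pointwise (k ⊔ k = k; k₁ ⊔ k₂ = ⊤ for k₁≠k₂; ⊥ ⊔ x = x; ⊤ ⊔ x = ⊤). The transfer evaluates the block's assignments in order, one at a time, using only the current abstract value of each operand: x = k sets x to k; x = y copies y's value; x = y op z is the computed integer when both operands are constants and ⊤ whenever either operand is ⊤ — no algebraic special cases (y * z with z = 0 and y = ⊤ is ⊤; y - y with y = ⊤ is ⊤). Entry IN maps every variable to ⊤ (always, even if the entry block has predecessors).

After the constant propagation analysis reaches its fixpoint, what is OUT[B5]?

Fixpoint table:
  B0:   IN=(all ⊤)   OUT=(all ⊤)
  B1:   IN=(all ⊤)   OUT=(all ⊤)
  B2:   IN=(all ⊤)   OUT=(all ⊤)
  B3:   IN=(all ⊤)   OUT=(all ⊤)
  B4:   IN=(all ⊤)   OUT=(all ⊤)
  B5:   IN=(all ⊤)   OUT={a:6; rest ⊤}

Merge at B5: IN[B5] = OUT[B3] ⊔ OUT[B4] = {a: ⊤, b: ⊤, c: ⊤, d: ⊤, e: ⊤, f: ⊤}
Applying B5's transfer function to that IN value gives OUT[B5] (row B5 above).

Answer: {a: 6, b: ⊤, c: ⊤, d: ⊤, e: ⊤, f: ⊤}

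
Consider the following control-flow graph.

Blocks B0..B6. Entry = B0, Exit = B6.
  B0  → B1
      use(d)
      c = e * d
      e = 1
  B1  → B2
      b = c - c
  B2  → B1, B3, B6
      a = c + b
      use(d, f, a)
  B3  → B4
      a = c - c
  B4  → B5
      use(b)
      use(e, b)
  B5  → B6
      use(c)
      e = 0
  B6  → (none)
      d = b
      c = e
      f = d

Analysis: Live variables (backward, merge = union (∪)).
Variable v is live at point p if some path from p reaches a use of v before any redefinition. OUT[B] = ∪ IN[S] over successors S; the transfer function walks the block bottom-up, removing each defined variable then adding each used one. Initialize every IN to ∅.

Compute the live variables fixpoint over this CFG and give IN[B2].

Answer: {b, c, d, e, f}

Derivation:
Converged values:
  B0: | IN={d, e, f} | OUT={c, d, e, f}
  B1: | IN={c, d, e, f} | OUT={b, c, d, e, f}
  B2: | IN={b, c, d, e, f} | OUT={b, c, d, e, f}
  B3: | IN={b, c, e} | OUT={b, c, e}
  B4: | IN={b, c, e} | OUT={b, c}
  B5: | IN={b, c} | OUT={b, e}
  B6: | IN={b, e} | OUT={}

Merge at B2: OUT[B2] = IN[B1] ⊔ IN[B3] ⊔ IN[B6] = {b, c, d, e, f}
Applying B2's transfer function to that OUT value gives IN[B2] (row B2 above).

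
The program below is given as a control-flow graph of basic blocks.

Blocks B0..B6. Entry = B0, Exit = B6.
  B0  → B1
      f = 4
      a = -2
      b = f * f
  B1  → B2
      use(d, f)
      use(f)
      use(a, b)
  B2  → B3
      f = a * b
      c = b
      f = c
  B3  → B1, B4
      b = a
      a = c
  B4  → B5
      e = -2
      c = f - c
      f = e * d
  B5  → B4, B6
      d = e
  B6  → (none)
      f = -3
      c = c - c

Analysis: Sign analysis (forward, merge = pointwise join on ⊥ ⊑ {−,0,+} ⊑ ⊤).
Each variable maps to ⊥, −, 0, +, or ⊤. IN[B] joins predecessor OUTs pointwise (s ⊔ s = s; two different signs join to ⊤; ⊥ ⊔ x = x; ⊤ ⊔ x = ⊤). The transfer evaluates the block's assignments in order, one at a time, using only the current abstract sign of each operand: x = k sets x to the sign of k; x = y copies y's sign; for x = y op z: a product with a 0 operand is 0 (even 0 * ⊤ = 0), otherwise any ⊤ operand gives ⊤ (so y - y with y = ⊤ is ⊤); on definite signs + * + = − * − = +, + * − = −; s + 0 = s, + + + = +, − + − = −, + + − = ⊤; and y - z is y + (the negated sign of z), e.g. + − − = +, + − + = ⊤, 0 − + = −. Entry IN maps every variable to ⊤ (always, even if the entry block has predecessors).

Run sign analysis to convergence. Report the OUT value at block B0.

Converged values:
  B0:  IN=(all ⊤)  OUT={a:-, b:+, f:+; rest ⊤}
  B1:  IN=(all ⊤)  OUT=(all ⊤)
  B2:  IN=(all ⊤)  OUT=(all ⊤)
  B3:  IN=(all ⊤)  OUT=(all ⊤)
  B4:  IN=(all ⊤)  OUT={e:-; rest ⊤}
  B5:  IN={e:-; rest ⊤}  OUT={d:-, e:-; rest ⊤}
  B6:  IN={d:-, e:-; rest ⊤}  OUT={d:-, e:-, f:-; rest ⊤}

B0 is the boundary node: IN[B0] = {a: ⊤, b: ⊤, c: ⊤, d: ⊤, e: ⊤, f: ⊤}
Applying B0's transfer function to that IN value gives OUT[B0] (row B0 above).

Answer: {a: -, b: +, c: ⊤, d: ⊤, e: ⊤, f: +}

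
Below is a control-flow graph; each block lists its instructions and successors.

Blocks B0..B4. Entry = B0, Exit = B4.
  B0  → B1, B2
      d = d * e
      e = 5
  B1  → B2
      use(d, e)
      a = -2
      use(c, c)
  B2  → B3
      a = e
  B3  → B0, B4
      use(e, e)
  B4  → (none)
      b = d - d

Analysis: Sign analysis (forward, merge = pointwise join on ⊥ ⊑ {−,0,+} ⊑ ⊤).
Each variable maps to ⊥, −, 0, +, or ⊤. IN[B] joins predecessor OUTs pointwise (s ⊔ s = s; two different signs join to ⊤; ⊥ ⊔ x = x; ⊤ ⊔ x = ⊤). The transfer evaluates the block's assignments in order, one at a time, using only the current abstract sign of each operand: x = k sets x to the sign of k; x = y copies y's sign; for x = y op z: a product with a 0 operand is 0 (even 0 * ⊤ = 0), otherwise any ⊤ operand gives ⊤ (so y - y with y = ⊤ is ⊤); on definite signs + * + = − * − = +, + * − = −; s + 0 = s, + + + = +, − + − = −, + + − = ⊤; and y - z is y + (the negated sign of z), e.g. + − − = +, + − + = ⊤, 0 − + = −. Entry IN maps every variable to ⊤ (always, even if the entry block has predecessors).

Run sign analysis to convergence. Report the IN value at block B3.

Fixpoint table:
  B0: | IN=(all ⊤) | OUT={e:+; rest ⊤}
  B1: | IN={e:+; rest ⊤} | OUT={a:-, e:+; rest ⊤}
  B2: | IN={e:+; rest ⊤} | OUT={a:+, e:+; rest ⊤}
  B3: | IN={a:+, e:+; rest ⊤} | OUT={a:+, e:+; rest ⊤}
  B4: | IN={a:+, e:+; rest ⊤} | OUT={a:+, e:+; rest ⊤}

Merge at B3: IN[B3] = OUT[B2] = {a: +, b: ⊤, c: ⊤, d: ⊤, e: +, f: ⊤}

Answer: {a: +, b: ⊤, c: ⊤, d: ⊤, e: +, f: ⊤}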